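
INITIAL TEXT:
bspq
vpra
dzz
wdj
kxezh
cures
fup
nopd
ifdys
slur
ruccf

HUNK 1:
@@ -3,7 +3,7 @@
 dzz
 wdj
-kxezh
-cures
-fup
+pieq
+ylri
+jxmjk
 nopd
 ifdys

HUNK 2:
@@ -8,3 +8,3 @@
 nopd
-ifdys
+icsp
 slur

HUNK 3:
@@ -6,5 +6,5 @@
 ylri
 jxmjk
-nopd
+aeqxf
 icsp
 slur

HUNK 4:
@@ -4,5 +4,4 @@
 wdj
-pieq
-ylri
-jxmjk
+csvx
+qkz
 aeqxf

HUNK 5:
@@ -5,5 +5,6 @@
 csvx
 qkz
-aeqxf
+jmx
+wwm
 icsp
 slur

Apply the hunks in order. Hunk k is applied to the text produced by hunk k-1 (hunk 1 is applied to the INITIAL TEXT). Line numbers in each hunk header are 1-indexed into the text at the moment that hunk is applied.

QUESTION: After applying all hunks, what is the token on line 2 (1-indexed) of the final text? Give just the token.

Hunk 1: at line 3 remove [kxezh,cures,fup] add [pieq,ylri,jxmjk] -> 11 lines: bspq vpra dzz wdj pieq ylri jxmjk nopd ifdys slur ruccf
Hunk 2: at line 8 remove [ifdys] add [icsp] -> 11 lines: bspq vpra dzz wdj pieq ylri jxmjk nopd icsp slur ruccf
Hunk 3: at line 6 remove [nopd] add [aeqxf] -> 11 lines: bspq vpra dzz wdj pieq ylri jxmjk aeqxf icsp slur ruccf
Hunk 4: at line 4 remove [pieq,ylri,jxmjk] add [csvx,qkz] -> 10 lines: bspq vpra dzz wdj csvx qkz aeqxf icsp slur ruccf
Hunk 5: at line 5 remove [aeqxf] add [jmx,wwm] -> 11 lines: bspq vpra dzz wdj csvx qkz jmx wwm icsp slur ruccf
Final line 2: vpra

Answer: vpra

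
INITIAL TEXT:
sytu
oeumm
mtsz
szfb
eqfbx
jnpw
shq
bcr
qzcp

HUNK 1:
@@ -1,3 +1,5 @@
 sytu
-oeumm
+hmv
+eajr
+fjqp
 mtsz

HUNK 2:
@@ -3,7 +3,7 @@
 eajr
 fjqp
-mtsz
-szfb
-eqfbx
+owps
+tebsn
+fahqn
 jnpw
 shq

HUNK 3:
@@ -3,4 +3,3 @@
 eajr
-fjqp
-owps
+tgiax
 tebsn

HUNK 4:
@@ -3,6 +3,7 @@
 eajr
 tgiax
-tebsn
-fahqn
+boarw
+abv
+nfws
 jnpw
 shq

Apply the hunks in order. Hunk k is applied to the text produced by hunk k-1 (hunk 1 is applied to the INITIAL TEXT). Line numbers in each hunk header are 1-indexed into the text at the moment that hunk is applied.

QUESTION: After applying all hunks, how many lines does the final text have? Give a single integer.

Answer: 11

Derivation:
Hunk 1: at line 1 remove [oeumm] add [hmv,eajr,fjqp] -> 11 lines: sytu hmv eajr fjqp mtsz szfb eqfbx jnpw shq bcr qzcp
Hunk 2: at line 3 remove [mtsz,szfb,eqfbx] add [owps,tebsn,fahqn] -> 11 lines: sytu hmv eajr fjqp owps tebsn fahqn jnpw shq bcr qzcp
Hunk 3: at line 3 remove [fjqp,owps] add [tgiax] -> 10 lines: sytu hmv eajr tgiax tebsn fahqn jnpw shq bcr qzcp
Hunk 4: at line 3 remove [tebsn,fahqn] add [boarw,abv,nfws] -> 11 lines: sytu hmv eajr tgiax boarw abv nfws jnpw shq bcr qzcp
Final line count: 11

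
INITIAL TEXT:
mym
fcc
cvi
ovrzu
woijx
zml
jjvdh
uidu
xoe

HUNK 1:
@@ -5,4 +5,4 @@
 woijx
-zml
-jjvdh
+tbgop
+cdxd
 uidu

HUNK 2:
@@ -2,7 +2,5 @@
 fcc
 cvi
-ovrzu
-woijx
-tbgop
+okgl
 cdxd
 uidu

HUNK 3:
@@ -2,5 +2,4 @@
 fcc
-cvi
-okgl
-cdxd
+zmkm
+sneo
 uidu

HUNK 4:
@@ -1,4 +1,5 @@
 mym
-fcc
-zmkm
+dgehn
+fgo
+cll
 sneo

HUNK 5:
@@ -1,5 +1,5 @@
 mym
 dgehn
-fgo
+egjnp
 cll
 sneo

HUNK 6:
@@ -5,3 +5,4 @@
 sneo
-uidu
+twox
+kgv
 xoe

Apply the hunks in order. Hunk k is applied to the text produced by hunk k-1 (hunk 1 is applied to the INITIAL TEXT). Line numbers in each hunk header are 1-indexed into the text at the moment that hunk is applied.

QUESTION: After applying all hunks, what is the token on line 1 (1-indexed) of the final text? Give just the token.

Hunk 1: at line 5 remove [zml,jjvdh] add [tbgop,cdxd] -> 9 lines: mym fcc cvi ovrzu woijx tbgop cdxd uidu xoe
Hunk 2: at line 2 remove [ovrzu,woijx,tbgop] add [okgl] -> 7 lines: mym fcc cvi okgl cdxd uidu xoe
Hunk 3: at line 2 remove [cvi,okgl,cdxd] add [zmkm,sneo] -> 6 lines: mym fcc zmkm sneo uidu xoe
Hunk 4: at line 1 remove [fcc,zmkm] add [dgehn,fgo,cll] -> 7 lines: mym dgehn fgo cll sneo uidu xoe
Hunk 5: at line 1 remove [fgo] add [egjnp] -> 7 lines: mym dgehn egjnp cll sneo uidu xoe
Hunk 6: at line 5 remove [uidu] add [twox,kgv] -> 8 lines: mym dgehn egjnp cll sneo twox kgv xoe
Final line 1: mym

Answer: mym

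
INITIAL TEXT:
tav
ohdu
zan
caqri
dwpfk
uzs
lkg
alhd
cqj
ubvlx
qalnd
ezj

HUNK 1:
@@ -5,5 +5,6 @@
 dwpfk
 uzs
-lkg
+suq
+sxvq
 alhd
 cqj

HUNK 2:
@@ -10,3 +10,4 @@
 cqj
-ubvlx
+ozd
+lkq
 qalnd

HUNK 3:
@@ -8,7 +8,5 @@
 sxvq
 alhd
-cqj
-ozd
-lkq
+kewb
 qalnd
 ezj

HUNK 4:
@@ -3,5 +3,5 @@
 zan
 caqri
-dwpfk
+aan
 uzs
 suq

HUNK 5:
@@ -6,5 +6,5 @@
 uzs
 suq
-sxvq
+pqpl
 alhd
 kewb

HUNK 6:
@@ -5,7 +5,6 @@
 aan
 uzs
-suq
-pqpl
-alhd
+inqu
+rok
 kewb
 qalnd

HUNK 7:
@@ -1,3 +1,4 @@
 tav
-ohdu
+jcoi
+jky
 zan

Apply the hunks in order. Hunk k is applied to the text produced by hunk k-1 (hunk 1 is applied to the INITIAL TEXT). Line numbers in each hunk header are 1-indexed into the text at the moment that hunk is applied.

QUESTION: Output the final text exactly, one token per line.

Hunk 1: at line 5 remove [lkg] add [suq,sxvq] -> 13 lines: tav ohdu zan caqri dwpfk uzs suq sxvq alhd cqj ubvlx qalnd ezj
Hunk 2: at line 10 remove [ubvlx] add [ozd,lkq] -> 14 lines: tav ohdu zan caqri dwpfk uzs suq sxvq alhd cqj ozd lkq qalnd ezj
Hunk 3: at line 8 remove [cqj,ozd,lkq] add [kewb] -> 12 lines: tav ohdu zan caqri dwpfk uzs suq sxvq alhd kewb qalnd ezj
Hunk 4: at line 3 remove [dwpfk] add [aan] -> 12 lines: tav ohdu zan caqri aan uzs suq sxvq alhd kewb qalnd ezj
Hunk 5: at line 6 remove [sxvq] add [pqpl] -> 12 lines: tav ohdu zan caqri aan uzs suq pqpl alhd kewb qalnd ezj
Hunk 6: at line 5 remove [suq,pqpl,alhd] add [inqu,rok] -> 11 lines: tav ohdu zan caqri aan uzs inqu rok kewb qalnd ezj
Hunk 7: at line 1 remove [ohdu] add [jcoi,jky] -> 12 lines: tav jcoi jky zan caqri aan uzs inqu rok kewb qalnd ezj

Answer: tav
jcoi
jky
zan
caqri
aan
uzs
inqu
rok
kewb
qalnd
ezj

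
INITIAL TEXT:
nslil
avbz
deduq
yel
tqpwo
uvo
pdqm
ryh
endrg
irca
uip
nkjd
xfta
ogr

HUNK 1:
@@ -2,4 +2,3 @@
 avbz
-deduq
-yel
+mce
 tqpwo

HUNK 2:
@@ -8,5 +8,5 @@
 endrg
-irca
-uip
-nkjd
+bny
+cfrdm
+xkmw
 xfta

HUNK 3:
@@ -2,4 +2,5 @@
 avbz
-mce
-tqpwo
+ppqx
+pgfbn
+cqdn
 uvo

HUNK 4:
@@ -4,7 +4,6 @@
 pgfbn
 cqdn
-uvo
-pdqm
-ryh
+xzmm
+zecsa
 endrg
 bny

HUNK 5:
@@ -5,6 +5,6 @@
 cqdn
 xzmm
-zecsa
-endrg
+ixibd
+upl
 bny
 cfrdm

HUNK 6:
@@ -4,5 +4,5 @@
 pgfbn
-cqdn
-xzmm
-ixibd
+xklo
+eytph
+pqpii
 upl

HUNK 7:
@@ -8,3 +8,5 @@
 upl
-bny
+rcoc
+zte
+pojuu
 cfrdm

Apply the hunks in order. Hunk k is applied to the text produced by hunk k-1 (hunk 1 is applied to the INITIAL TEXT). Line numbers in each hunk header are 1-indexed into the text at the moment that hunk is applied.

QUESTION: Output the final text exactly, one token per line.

Answer: nslil
avbz
ppqx
pgfbn
xklo
eytph
pqpii
upl
rcoc
zte
pojuu
cfrdm
xkmw
xfta
ogr

Derivation:
Hunk 1: at line 2 remove [deduq,yel] add [mce] -> 13 lines: nslil avbz mce tqpwo uvo pdqm ryh endrg irca uip nkjd xfta ogr
Hunk 2: at line 8 remove [irca,uip,nkjd] add [bny,cfrdm,xkmw] -> 13 lines: nslil avbz mce tqpwo uvo pdqm ryh endrg bny cfrdm xkmw xfta ogr
Hunk 3: at line 2 remove [mce,tqpwo] add [ppqx,pgfbn,cqdn] -> 14 lines: nslil avbz ppqx pgfbn cqdn uvo pdqm ryh endrg bny cfrdm xkmw xfta ogr
Hunk 4: at line 4 remove [uvo,pdqm,ryh] add [xzmm,zecsa] -> 13 lines: nslil avbz ppqx pgfbn cqdn xzmm zecsa endrg bny cfrdm xkmw xfta ogr
Hunk 5: at line 5 remove [zecsa,endrg] add [ixibd,upl] -> 13 lines: nslil avbz ppqx pgfbn cqdn xzmm ixibd upl bny cfrdm xkmw xfta ogr
Hunk 6: at line 4 remove [cqdn,xzmm,ixibd] add [xklo,eytph,pqpii] -> 13 lines: nslil avbz ppqx pgfbn xklo eytph pqpii upl bny cfrdm xkmw xfta ogr
Hunk 7: at line 8 remove [bny] add [rcoc,zte,pojuu] -> 15 lines: nslil avbz ppqx pgfbn xklo eytph pqpii upl rcoc zte pojuu cfrdm xkmw xfta ogr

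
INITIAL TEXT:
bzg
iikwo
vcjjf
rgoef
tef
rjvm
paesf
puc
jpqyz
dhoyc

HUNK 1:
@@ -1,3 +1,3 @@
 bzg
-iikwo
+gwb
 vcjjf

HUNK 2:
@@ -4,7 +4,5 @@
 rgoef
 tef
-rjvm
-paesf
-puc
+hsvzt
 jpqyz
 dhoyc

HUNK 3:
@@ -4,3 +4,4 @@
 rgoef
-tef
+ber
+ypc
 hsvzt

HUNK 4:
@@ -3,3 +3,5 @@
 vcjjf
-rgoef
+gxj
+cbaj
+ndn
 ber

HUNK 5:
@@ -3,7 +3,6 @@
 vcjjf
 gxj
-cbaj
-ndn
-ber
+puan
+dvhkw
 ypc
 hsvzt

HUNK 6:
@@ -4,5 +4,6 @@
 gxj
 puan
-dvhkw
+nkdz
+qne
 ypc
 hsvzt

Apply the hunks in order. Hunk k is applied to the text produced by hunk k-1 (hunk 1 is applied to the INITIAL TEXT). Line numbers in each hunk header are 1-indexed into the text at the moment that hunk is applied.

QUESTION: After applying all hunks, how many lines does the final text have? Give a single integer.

Hunk 1: at line 1 remove [iikwo] add [gwb] -> 10 lines: bzg gwb vcjjf rgoef tef rjvm paesf puc jpqyz dhoyc
Hunk 2: at line 4 remove [rjvm,paesf,puc] add [hsvzt] -> 8 lines: bzg gwb vcjjf rgoef tef hsvzt jpqyz dhoyc
Hunk 3: at line 4 remove [tef] add [ber,ypc] -> 9 lines: bzg gwb vcjjf rgoef ber ypc hsvzt jpqyz dhoyc
Hunk 4: at line 3 remove [rgoef] add [gxj,cbaj,ndn] -> 11 lines: bzg gwb vcjjf gxj cbaj ndn ber ypc hsvzt jpqyz dhoyc
Hunk 5: at line 3 remove [cbaj,ndn,ber] add [puan,dvhkw] -> 10 lines: bzg gwb vcjjf gxj puan dvhkw ypc hsvzt jpqyz dhoyc
Hunk 6: at line 4 remove [dvhkw] add [nkdz,qne] -> 11 lines: bzg gwb vcjjf gxj puan nkdz qne ypc hsvzt jpqyz dhoyc
Final line count: 11

Answer: 11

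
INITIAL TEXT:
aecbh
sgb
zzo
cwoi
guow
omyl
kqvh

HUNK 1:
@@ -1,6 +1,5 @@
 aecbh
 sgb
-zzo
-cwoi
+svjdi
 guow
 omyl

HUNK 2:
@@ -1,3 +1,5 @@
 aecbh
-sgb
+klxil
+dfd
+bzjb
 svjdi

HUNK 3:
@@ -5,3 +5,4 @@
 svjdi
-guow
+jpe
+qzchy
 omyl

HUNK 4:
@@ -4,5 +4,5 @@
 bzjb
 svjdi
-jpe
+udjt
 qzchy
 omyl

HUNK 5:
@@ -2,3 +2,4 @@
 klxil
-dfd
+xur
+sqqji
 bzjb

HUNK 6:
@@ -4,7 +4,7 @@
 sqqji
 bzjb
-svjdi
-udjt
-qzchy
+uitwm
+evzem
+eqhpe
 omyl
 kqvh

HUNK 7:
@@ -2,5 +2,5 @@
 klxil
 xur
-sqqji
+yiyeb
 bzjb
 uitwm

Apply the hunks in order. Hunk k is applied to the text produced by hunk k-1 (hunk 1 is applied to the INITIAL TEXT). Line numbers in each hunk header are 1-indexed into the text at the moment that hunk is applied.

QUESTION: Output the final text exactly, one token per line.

Answer: aecbh
klxil
xur
yiyeb
bzjb
uitwm
evzem
eqhpe
omyl
kqvh

Derivation:
Hunk 1: at line 1 remove [zzo,cwoi] add [svjdi] -> 6 lines: aecbh sgb svjdi guow omyl kqvh
Hunk 2: at line 1 remove [sgb] add [klxil,dfd,bzjb] -> 8 lines: aecbh klxil dfd bzjb svjdi guow omyl kqvh
Hunk 3: at line 5 remove [guow] add [jpe,qzchy] -> 9 lines: aecbh klxil dfd bzjb svjdi jpe qzchy omyl kqvh
Hunk 4: at line 4 remove [jpe] add [udjt] -> 9 lines: aecbh klxil dfd bzjb svjdi udjt qzchy omyl kqvh
Hunk 5: at line 2 remove [dfd] add [xur,sqqji] -> 10 lines: aecbh klxil xur sqqji bzjb svjdi udjt qzchy omyl kqvh
Hunk 6: at line 4 remove [svjdi,udjt,qzchy] add [uitwm,evzem,eqhpe] -> 10 lines: aecbh klxil xur sqqji bzjb uitwm evzem eqhpe omyl kqvh
Hunk 7: at line 2 remove [sqqji] add [yiyeb] -> 10 lines: aecbh klxil xur yiyeb bzjb uitwm evzem eqhpe omyl kqvh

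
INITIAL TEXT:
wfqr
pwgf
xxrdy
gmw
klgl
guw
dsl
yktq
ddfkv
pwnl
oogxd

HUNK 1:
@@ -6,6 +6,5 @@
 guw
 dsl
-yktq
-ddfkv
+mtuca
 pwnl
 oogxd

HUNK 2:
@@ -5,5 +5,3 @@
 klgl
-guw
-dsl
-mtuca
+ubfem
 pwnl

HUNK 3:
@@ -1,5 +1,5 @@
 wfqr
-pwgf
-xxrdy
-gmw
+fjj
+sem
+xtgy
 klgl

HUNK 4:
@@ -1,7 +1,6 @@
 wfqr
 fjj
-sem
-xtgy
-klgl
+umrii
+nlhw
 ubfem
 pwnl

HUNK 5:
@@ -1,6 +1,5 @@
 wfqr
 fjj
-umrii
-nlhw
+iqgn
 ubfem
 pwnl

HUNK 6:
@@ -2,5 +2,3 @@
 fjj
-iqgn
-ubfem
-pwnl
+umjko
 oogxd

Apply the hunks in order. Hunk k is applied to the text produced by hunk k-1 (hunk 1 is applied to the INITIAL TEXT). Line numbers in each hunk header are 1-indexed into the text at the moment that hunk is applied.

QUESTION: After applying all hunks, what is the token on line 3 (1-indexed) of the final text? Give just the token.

Hunk 1: at line 6 remove [yktq,ddfkv] add [mtuca] -> 10 lines: wfqr pwgf xxrdy gmw klgl guw dsl mtuca pwnl oogxd
Hunk 2: at line 5 remove [guw,dsl,mtuca] add [ubfem] -> 8 lines: wfqr pwgf xxrdy gmw klgl ubfem pwnl oogxd
Hunk 3: at line 1 remove [pwgf,xxrdy,gmw] add [fjj,sem,xtgy] -> 8 lines: wfqr fjj sem xtgy klgl ubfem pwnl oogxd
Hunk 4: at line 1 remove [sem,xtgy,klgl] add [umrii,nlhw] -> 7 lines: wfqr fjj umrii nlhw ubfem pwnl oogxd
Hunk 5: at line 1 remove [umrii,nlhw] add [iqgn] -> 6 lines: wfqr fjj iqgn ubfem pwnl oogxd
Hunk 6: at line 2 remove [iqgn,ubfem,pwnl] add [umjko] -> 4 lines: wfqr fjj umjko oogxd
Final line 3: umjko

Answer: umjko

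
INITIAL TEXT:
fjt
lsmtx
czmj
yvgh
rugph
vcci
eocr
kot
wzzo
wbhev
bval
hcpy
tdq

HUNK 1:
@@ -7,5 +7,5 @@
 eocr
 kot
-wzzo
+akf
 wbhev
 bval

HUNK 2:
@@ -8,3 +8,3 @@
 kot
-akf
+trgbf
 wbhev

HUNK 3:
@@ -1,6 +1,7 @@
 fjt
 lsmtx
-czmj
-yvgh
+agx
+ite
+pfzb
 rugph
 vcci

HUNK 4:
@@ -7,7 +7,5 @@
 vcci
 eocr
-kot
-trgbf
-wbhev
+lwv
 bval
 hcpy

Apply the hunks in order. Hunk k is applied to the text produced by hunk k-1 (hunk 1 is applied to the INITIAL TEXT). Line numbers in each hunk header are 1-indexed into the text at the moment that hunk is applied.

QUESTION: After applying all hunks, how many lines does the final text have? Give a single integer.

Hunk 1: at line 7 remove [wzzo] add [akf] -> 13 lines: fjt lsmtx czmj yvgh rugph vcci eocr kot akf wbhev bval hcpy tdq
Hunk 2: at line 8 remove [akf] add [trgbf] -> 13 lines: fjt lsmtx czmj yvgh rugph vcci eocr kot trgbf wbhev bval hcpy tdq
Hunk 3: at line 1 remove [czmj,yvgh] add [agx,ite,pfzb] -> 14 lines: fjt lsmtx agx ite pfzb rugph vcci eocr kot trgbf wbhev bval hcpy tdq
Hunk 4: at line 7 remove [kot,trgbf,wbhev] add [lwv] -> 12 lines: fjt lsmtx agx ite pfzb rugph vcci eocr lwv bval hcpy tdq
Final line count: 12

Answer: 12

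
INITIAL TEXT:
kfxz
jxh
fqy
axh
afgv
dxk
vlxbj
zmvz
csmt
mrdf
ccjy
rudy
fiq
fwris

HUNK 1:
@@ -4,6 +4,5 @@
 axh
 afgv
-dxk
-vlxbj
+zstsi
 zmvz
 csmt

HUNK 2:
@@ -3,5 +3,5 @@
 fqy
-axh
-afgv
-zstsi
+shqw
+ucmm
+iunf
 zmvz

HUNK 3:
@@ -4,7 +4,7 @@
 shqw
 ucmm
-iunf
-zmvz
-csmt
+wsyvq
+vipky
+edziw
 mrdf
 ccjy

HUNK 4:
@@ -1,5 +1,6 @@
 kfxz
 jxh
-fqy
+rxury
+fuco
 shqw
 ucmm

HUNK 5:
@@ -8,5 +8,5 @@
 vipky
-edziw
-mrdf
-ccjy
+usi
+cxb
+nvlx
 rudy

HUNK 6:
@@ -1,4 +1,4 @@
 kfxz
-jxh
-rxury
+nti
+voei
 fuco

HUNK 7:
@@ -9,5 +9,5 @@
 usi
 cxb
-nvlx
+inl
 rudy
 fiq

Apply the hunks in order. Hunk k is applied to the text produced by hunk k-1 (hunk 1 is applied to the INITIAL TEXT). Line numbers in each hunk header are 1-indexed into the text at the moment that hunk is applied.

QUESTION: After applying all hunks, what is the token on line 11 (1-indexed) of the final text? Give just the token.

Hunk 1: at line 4 remove [dxk,vlxbj] add [zstsi] -> 13 lines: kfxz jxh fqy axh afgv zstsi zmvz csmt mrdf ccjy rudy fiq fwris
Hunk 2: at line 3 remove [axh,afgv,zstsi] add [shqw,ucmm,iunf] -> 13 lines: kfxz jxh fqy shqw ucmm iunf zmvz csmt mrdf ccjy rudy fiq fwris
Hunk 3: at line 4 remove [iunf,zmvz,csmt] add [wsyvq,vipky,edziw] -> 13 lines: kfxz jxh fqy shqw ucmm wsyvq vipky edziw mrdf ccjy rudy fiq fwris
Hunk 4: at line 1 remove [fqy] add [rxury,fuco] -> 14 lines: kfxz jxh rxury fuco shqw ucmm wsyvq vipky edziw mrdf ccjy rudy fiq fwris
Hunk 5: at line 8 remove [edziw,mrdf,ccjy] add [usi,cxb,nvlx] -> 14 lines: kfxz jxh rxury fuco shqw ucmm wsyvq vipky usi cxb nvlx rudy fiq fwris
Hunk 6: at line 1 remove [jxh,rxury] add [nti,voei] -> 14 lines: kfxz nti voei fuco shqw ucmm wsyvq vipky usi cxb nvlx rudy fiq fwris
Hunk 7: at line 9 remove [nvlx] add [inl] -> 14 lines: kfxz nti voei fuco shqw ucmm wsyvq vipky usi cxb inl rudy fiq fwris
Final line 11: inl

Answer: inl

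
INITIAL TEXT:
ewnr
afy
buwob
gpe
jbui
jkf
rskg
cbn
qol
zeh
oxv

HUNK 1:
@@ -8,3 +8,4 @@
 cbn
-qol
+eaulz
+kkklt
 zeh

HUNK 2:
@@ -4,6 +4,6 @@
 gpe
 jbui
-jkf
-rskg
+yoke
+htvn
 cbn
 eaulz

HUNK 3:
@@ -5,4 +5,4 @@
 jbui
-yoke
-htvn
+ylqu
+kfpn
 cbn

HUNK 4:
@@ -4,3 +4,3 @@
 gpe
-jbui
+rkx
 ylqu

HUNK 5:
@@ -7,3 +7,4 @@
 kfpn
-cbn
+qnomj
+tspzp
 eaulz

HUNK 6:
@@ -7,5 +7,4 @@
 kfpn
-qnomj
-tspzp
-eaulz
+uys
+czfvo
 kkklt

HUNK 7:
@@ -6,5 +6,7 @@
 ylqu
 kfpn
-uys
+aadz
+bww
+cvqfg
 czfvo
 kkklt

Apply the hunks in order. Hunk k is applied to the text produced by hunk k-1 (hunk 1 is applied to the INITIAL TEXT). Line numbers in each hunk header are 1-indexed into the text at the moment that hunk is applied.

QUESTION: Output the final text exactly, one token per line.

Answer: ewnr
afy
buwob
gpe
rkx
ylqu
kfpn
aadz
bww
cvqfg
czfvo
kkklt
zeh
oxv

Derivation:
Hunk 1: at line 8 remove [qol] add [eaulz,kkklt] -> 12 lines: ewnr afy buwob gpe jbui jkf rskg cbn eaulz kkklt zeh oxv
Hunk 2: at line 4 remove [jkf,rskg] add [yoke,htvn] -> 12 lines: ewnr afy buwob gpe jbui yoke htvn cbn eaulz kkklt zeh oxv
Hunk 3: at line 5 remove [yoke,htvn] add [ylqu,kfpn] -> 12 lines: ewnr afy buwob gpe jbui ylqu kfpn cbn eaulz kkklt zeh oxv
Hunk 4: at line 4 remove [jbui] add [rkx] -> 12 lines: ewnr afy buwob gpe rkx ylqu kfpn cbn eaulz kkklt zeh oxv
Hunk 5: at line 7 remove [cbn] add [qnomj,tspzp] -> 13 lines: ewnr afy buwob gpe rkx ylqu kfpn qnomj tspzp eaulz kkklt zeh oxv
Hunk 6: at line 7 remove [qnomj,tspzp,eaulz] add [uys,czfvo] -> 12 lines: ewnr afy buwob gpe rkx ylqu kfpn uys czfvo kkklt zeh oxv
Hunk 7: at line 6 remove [uys] add [aadz,bww,cvqfg] -> 14 lines: ewnr afy buwob gpe rkx ylqu kfpn aadz bww cvqfg czfvo kkklt zeh oxv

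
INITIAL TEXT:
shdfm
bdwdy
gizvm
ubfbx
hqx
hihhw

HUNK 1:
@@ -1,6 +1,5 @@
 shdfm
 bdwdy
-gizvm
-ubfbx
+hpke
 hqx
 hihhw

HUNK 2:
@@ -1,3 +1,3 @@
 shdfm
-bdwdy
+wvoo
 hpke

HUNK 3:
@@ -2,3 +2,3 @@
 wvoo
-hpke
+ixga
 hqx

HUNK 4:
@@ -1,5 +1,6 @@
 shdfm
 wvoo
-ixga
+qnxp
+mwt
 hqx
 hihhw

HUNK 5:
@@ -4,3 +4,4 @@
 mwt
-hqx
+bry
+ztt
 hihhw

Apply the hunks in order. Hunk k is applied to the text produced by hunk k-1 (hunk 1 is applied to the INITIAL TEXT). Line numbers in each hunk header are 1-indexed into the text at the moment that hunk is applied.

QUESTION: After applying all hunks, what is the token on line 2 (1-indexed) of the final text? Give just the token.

Hunk 1: at line 1 remove [gizvm,ubfbx] add [hpke] -> 5 lines: shdfm bdwdy hpke hqx hihhw
Hunk 2: at line 1 remove [bdwdy] add [wvoo] -> 5 lines: shdfm wvoo hpke hqx hihhw
Hunk 3: at line 2 remove [hpke] add [ixga] -> 5 lines: shdfm wvoo ixga hqx hihhw
Hunk 4: at line 1 remove [ixga] add [qnxp,mwt] -> 6 lines: shdfm wvoo qnxp mwt hqx hihhw
Hunk 5: at line 4 remove [hqx] add [bry,ztt] -> 7 lines: shdfm wvoo qnxp mwt bry ztt hihhw
Final line 2: wvoo

Answer: wvoo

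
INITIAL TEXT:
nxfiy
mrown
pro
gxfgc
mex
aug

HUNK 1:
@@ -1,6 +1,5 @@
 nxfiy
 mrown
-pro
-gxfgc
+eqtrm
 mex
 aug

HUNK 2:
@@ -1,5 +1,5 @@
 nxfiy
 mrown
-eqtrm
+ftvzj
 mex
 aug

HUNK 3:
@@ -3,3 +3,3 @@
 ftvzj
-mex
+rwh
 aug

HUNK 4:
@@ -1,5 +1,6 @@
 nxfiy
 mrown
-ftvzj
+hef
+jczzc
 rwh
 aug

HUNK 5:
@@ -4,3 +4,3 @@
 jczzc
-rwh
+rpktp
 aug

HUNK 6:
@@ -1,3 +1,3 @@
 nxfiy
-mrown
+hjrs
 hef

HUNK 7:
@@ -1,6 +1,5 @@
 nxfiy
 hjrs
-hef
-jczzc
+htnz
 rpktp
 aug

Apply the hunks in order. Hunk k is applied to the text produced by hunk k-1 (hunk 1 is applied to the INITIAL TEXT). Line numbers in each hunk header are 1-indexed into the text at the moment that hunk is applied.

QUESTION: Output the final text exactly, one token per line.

Hunk 1: at line 1 remove [pro,gxfgc] add [eqtrm] -> 5 lines: nxfiy mrown eqtrm mex aug
Hunk 2: at line 1 remove [eqtrm] add [ftvzj] -> 5 lines: nxfiy mrown ftvzj mex aug
Hunk 3: at line 3 remove [mex] add [rwh] -> 5 lines: nxfiy mrown ftvzj rwh aug
Hunk 4: at line 1 remove [ftvzj] add [hef,jczzc] -> 6 lines: nxfiy mrown hef jczzc rwh aug
Hunk 5: at line 4 remove [rwh] add [rpktp] -> 6 lines: nxfiy mrown hef jczzc rpktp aug
Hunk 6: at line 1 remove [mrown] add [hjrs] -> 6 lines: nxfiy hjrs hef jczzc rpktp aug
Hunk 7: at line 1 remove [hef,jczzc] add [htnz] -> 5 lines: nxfiy hjrs htnz rpktp aug

Answer: nxfiy
hjrs
htnz
rpktp
aug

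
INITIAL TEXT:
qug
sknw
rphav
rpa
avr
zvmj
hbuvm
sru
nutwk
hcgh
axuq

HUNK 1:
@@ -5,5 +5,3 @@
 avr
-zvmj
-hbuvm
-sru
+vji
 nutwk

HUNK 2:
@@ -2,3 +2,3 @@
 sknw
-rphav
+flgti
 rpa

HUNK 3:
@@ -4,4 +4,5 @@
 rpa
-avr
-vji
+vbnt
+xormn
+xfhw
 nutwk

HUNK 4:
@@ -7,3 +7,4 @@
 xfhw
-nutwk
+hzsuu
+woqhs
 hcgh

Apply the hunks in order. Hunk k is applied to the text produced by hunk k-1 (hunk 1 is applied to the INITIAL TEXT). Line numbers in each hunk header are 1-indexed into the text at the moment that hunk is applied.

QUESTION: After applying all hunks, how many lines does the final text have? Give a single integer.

Hunk 1: at line 5 remove [zvmj,hbuvm,sru] add [vji] -> 9 lines: qug sknw rphav rpa avr vji nutwk hcgh axuq
Hunk 2: at line 2 remove [rphav] add [flgti] -> 9 lines: qug sknw flgti rpa avr vji nutwk hcgh axuq
Hunk 3: at line 4 remove [avr,vji] add [vbnt,xormn,xfhw] -> 10 lines: qug sknw flgti rpa vbnt xormn xfhw nutwk hcgh axuq
Hunk 4: at line 7 remove [nutwk] add [hzsuu,woqhs] -> 11 lines: qug sknw flgti rpa vbnt xormn xfhw hzsuu woqhs hcgh axuq
Final line count: 11

Answer: 11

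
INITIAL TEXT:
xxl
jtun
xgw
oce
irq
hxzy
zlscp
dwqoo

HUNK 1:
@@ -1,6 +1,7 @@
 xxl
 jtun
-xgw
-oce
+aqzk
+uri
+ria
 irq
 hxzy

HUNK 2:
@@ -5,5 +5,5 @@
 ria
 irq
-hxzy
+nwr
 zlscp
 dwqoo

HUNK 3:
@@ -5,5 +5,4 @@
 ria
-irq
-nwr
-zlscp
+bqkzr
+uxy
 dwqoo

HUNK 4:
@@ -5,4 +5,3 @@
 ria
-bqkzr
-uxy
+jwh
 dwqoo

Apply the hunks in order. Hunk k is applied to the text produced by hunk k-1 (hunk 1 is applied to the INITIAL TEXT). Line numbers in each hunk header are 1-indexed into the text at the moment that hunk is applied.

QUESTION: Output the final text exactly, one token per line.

Hunk 1: at line 1 remove [xgw,oce] add [aqzk,uri,ria] -> 9 lines: xxl jtun aqzk uri ria irq hxzy zlscp dwqoo
Hunk 2: at line 5 remove [hxzy] add [nwr] -> 9 lines: xxl jtun aqzk uri ria irq nwr zlscp dwqoo
Hunk 3: at line 5 remove [irq,nwr,zlscp] add [bqkzr,uxy] -> 8 lines: xxl jtun aqzk uri ria bqkzr uxy dwqoo
Hunk 4: at line 5 remove [bqkzr,uxy] add [jwh] -> 7 lines: xxl jtun aqzk uri ria jwh dwqoo

Answer: xxl
jtun
aqzk
uri
ria
jwh
dwqoo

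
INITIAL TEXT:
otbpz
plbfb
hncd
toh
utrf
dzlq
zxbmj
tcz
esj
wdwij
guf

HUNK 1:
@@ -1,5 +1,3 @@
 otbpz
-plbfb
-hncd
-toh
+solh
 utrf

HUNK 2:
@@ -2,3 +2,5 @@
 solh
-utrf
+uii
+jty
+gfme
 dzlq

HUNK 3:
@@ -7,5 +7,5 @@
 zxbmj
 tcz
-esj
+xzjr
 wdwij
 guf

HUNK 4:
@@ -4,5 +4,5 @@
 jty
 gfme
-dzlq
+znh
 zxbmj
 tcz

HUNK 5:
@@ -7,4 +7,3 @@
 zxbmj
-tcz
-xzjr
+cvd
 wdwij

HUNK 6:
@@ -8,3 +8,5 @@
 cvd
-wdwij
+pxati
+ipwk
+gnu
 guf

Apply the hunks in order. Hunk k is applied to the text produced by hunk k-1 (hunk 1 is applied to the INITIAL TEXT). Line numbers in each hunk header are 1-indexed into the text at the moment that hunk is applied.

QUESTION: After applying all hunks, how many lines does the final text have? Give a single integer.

Answer: 12

Derivation:
Hunk 1: at line 1 remove [plbfb,hncd,toh] add [solh] -> 9 lines: otbpz solh utrf dzlq zxbmj tcz esj wdwij guf
Hunk 2: at line 2 remove [utrf] add [uii,jty,gfme] -> 11 lines: otbpz solh uii jty gfme dzlq zxbmj tcz esj wdwij guf
Hunk 3: at line 7 remove [esj] add [xzjr] -> 11 lines: otbpz solh uii jty gfme dzlq zxbmj tcz xzjr wdwij guf
Hunk 4: at line 4 remove [dzlq] add [znh] -> 11 lines: otbpz solh uii jty gfme znh zxbmj tcz xzjr wdwij guf
Hunk 5: at line 7 remove [tcz,xzjr] add [cvd] -> 10 lines: otbpz solh uii jty gfme znh zxbmj cvd wdwij guf
Hunk 6: at line 8 remove [wdwij] add [pxati,ipwk,gnu] -> 12 lines: otbpz solh uii jty gfme znh zxbmj cvd pxati ipwk gnu guf
Final line count: 12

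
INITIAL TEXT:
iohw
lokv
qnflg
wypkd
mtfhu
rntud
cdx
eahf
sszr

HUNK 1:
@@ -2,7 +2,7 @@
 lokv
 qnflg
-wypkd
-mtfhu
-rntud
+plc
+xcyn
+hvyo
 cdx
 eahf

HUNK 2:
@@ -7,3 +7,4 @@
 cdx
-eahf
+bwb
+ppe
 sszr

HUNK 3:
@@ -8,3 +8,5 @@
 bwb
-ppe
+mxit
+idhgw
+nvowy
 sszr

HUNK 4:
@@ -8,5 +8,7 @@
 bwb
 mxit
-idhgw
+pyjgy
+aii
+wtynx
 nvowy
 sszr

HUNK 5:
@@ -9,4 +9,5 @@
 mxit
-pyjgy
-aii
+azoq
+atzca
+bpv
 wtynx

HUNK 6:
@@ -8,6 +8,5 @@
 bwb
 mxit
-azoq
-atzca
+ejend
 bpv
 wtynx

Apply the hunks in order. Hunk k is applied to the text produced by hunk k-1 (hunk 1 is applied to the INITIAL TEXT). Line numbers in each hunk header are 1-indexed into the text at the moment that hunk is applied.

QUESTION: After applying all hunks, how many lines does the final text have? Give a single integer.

Answer: 14

Derivation:
Hunk 1: at line 2 remove [wypkd,mtfhu,rntud] add [plc,xcyn,hvyo] -> 9 lines: iohw lokv qnflg plc xcyn hvyo cdx eahf sszr
Hunk 2: at line 7 remove [eahf] add [bwb,ppe] -> 10 lines: iohw lokv qnflg plc xcyn hvyo cdx bwb ppe sszr
Hunk 3: at line 8 remove [ppe] add [mxit,idhgw,nvowy] -> 12 lines: iohw lokv qnflg plc xcyn hvyo cdx bwb mxit idhgw nvowy sszr
Hunk 4: at line 8 remove [idhgw] add [pyjgy,aii,wtynx] -> 14 lines: iohw lokv qnflg plc xcyn hvyo cdx bwb mxit pyjgy aii wtynx nvowy sszr
Hunk 5: at line 9 remove [pyjgy,aii] add [azoq,atzca,bpv] -> 15 lines: iohw lokv qnflg plc xcyn hvyo cdx bwb mxit azoq atzca bpv wtynx nvowy sszr
Hunk 6: at line 8 remove [azoq,atzca] add [ejend] -> 14 lines: iohw lokv qnflg plc xcyn hvyo cdx bwb mxit ejend bpv wtynx nvowy sszr
Final line count: 14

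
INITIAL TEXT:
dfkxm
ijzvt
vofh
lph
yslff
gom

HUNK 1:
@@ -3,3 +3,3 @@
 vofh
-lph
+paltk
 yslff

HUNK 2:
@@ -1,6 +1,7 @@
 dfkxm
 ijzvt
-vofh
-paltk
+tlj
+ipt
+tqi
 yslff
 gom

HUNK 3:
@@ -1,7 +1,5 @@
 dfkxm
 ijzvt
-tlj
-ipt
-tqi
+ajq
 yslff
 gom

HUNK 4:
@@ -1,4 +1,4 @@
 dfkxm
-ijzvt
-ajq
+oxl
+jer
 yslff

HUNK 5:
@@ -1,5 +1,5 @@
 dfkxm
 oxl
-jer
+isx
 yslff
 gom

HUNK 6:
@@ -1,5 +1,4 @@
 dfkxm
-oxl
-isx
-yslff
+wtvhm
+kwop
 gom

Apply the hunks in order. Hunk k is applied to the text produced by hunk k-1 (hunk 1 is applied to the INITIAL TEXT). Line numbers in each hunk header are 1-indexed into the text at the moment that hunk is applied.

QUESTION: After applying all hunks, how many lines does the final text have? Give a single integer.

Answer: 4

Derivation:
Hunk 1: at line 3 remove [lph] add [paltk] -> 6 lines: dfkxm ijzvt vofh paltk yslff gom
Hunk 2: at line 1 remove [vofh,paltk] add [tlj,ipt,tqi] -> 7 lines: dfkxm ijzvt tlj ipt tqi yslff gom
Hunk 3: at line 1 remove [tlj,ipt,tqi] add [ajq] -> 5 lines: dfkxm ijzvt ajq yslff gom
Hunk 4: at line 1 remove [ijzvt,ajq] add [oxl,jer] -> 5 lines: dfkxm oxl jer yslff gom
Hunk 5: at line 1 remove [jer] add [isx] -> 5 lines: dfkxm oxl isx yslff gom
Hunk 6: at line 1 remove [oxl,isx,yslff] add [wtvhm,kwop] -> 4 lines: dfkxm wtvhm kwop gom
Final line count: 4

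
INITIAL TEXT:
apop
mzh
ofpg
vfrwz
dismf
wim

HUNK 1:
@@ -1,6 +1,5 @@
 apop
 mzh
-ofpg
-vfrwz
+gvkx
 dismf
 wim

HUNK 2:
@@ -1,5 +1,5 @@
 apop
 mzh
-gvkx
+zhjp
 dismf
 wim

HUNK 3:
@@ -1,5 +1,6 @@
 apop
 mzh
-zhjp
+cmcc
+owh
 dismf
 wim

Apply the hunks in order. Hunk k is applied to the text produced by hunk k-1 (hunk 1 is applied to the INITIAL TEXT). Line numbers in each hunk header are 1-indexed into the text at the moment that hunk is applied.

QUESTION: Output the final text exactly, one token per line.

Hunk 1: at line 1 remove [ofpg,vfrwz] add [gvkx] -> 5 lines: apop mzh gvkx dismf wim
Hunk 2: at line 1 remove [gvkx] add [zhjp] -> 5 lines: apop mzh zhjp dismf wim
Hunk 3: at line 1 remove [zhjp] add [cmcc,owh] -> 6 lines: apop mzh cmcc owh dismf wim

Answer: apop
mzh
cmcc
owh
dismf
wim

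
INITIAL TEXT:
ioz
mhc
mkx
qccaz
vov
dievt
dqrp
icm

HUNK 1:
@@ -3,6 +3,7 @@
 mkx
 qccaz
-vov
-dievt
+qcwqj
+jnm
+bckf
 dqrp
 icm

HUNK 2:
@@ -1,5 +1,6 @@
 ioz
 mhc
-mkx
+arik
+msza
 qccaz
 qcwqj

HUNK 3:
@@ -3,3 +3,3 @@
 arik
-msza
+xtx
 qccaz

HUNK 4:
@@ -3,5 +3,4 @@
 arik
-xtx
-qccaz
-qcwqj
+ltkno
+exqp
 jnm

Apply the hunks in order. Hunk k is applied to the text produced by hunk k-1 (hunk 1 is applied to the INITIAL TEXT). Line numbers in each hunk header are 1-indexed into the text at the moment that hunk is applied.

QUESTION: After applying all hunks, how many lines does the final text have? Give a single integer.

Hunk 1: at line 3 remove [vov,dievt] add [qcwqj,jnm,bckf] -> 9 lines: ioz mhc mkx qccaz qcwqj jnm bckf dqrp icm
Hunk 2: at line 1 remove [mkx] add [arik,msza] -> 10 lines: ioz mhc arik msza qccaz qcwqj jnm bckf dqrp icm
Hunk 3: at line 3 remove [msza] add [xtx] -> 10 lines: ioz mhc arik xtx qccaz qcwqj jnm bckf dqrp icm
Hunk 4: at line 3 remove [xtx,qccaz,qcwqj] add [ltkno,exqp] -> 9 lines: ioz mhc arik ltkno exqp jnm bckf dqrp icm
Final line count: 9

Answer: 9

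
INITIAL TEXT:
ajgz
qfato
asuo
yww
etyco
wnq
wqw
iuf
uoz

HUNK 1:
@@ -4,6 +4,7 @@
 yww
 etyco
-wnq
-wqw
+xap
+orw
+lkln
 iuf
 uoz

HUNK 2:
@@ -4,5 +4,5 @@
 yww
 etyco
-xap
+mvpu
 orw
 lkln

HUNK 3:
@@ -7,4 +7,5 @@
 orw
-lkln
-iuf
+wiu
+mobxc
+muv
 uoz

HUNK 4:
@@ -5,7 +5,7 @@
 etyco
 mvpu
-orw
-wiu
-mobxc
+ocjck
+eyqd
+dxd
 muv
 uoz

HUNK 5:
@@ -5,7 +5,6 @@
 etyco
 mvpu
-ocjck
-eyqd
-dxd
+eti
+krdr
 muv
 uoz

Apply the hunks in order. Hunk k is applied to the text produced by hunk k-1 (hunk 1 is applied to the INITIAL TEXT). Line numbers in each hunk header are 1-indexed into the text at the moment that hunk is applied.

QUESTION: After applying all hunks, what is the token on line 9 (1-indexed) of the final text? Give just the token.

Hunk 1: at line 4 remove [wnq,wqw] add [xap,orw,lkln] -> 10 lines: ajgz qfato asuo yww etyco xap orw lkln iuf uoz
Hunk 2: at line 4 remove [xap] add [mvpu] -> 10 lines: ajgz qfato asuo yww etyco mvpu orw lkln iuf uoz
Hunk 3: at line 7 remove [lkln,iuf] add [wiu,mobxc,muv] -> 11 lines: ajgz qfato asuo yww etyco mvpu orw wiu mobxc muv uoz
Hunk 4: at line 5 remove [orw,wiu,mobxc] add [ocjck,eyqd,dxd] -> 11 lines: ajgz qfato asuo yww etyco mvpu ocjck eyqd dxd muv uoz
Hunk 5: at line 5 remove [ocjck,eyqd,dxd] add [eti,krdr] -> 10 lines: ajgz qfato asuo yww etyco mvpu eti krdr muv uoz
Final line 9: muv

Answer: muv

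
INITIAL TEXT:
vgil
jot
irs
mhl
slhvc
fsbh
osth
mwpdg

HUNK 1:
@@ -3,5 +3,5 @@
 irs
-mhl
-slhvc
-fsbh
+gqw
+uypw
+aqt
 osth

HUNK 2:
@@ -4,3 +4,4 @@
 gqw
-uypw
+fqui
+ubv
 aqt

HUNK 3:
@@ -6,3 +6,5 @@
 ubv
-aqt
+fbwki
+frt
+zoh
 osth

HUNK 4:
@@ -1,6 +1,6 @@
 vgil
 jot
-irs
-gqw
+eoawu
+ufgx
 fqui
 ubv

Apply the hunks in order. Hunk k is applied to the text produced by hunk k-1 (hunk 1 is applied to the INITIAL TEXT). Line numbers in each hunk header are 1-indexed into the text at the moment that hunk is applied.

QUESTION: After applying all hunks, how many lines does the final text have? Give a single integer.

Hunk 1: at line 3 remove [mhl,slhvc,fsbh] add [gqw,uypw,aqt] -> 8 lines: vgil jot irs gqw uypw aqt osth mwpdg
Hunk 2: at line 4 remove [uypw] add [fqui,ubv] -> 9 lines: vgil jot irs gqw fqui ubv aqt osth mwpdg
Hunk 3: at line 6 remove [aqt] add [fbwki,frt,zoh] -> 11 lines: vgil jot irs gqw fqui ubv fbwki frt zoh osth mwpdg
Hunk 4: at line 1 remove [irs,gqw] add [eoawu,ufgx] -> 11 lines: vgil jot eoawu ufgx fqui ubv fbwki frt zoh osth mwpdg
Final line count: 11

Answer: 11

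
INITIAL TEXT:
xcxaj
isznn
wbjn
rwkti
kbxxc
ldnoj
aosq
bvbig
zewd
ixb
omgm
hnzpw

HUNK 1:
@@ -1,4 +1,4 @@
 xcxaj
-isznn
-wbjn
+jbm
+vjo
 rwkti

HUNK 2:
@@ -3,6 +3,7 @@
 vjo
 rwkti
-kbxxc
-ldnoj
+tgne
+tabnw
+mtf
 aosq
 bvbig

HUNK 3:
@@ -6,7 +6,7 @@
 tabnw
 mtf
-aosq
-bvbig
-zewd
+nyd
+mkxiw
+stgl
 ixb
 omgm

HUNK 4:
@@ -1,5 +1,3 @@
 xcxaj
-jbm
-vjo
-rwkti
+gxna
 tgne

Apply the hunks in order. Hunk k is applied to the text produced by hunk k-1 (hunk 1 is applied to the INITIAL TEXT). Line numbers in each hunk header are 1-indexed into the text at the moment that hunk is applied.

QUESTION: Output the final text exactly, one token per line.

Answer: xcxaj
gxna
tgne
tabnw
mtf
nyd
mkxiw
stgl
ixb
omgm
hnzpw

Derivation:
Hunk 1: at line 1 remove [isznn,wbjn] add [jbm,vjo] -> 12 lines: xcxaj jbm vjo rwkti kbxxc ldnoj aosq bvbig zewd ixb omgm hnzpw
Hunk 2: at line 3 remove [kbxxc,ldnoj] add [tgne,tabnw,mtf] -> 13 lines: xcxaj jbm vjo rwkti tgne tabnw mtf aosq bvbig zewd ixb omgm hnzpw
Hunk 3: at line 6 remove [aosq,bvbig,zewd] add [nyd,mkxiw,stgl] -> 13 lines: xcxaj jbm vjo rwkti tgne tabnw mtf nyd mkxiw stgl ixb omgm hnzpw
Hunk 4: at line 1 remove [jbm,vjo,rwkti] add [gxna] -> 11 lines: xcxaj gxna tgne tabnw mtf nyd mkxiw stgl ixb omgm hnzpw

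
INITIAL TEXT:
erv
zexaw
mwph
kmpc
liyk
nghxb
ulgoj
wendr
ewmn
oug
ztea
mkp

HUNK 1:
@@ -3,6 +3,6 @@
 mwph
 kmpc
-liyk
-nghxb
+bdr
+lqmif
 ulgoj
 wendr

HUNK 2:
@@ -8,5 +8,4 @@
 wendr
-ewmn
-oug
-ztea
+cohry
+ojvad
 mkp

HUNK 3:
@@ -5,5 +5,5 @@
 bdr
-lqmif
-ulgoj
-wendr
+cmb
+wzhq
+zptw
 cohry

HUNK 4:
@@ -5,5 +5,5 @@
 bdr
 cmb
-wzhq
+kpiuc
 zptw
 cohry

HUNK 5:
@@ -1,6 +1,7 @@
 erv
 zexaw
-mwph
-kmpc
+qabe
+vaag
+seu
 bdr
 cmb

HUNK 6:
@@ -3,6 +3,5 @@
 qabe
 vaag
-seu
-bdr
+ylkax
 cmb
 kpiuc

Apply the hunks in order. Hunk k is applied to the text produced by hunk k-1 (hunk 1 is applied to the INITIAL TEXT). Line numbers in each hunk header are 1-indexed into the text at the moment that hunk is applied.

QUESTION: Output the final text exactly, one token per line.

Answer: erv
zexaw
qabe
vaag
ylkax
cmb
kpiuc
zptw
cohry
ojvad
mkp

Derivation:
Hunk 1: at line 3 remove [liyk,nghxb] add [bdr,lqmif] -> 12 lines: erv zexaw mwph kmpc bdr lqmif ulgoj wendr ewmn oug ztea mkp
Hunk 2: at line 8 remove [ewmn,oug,ztea] add [cohry,ojvad] -> 11 lines: erv zexaw mwph kmpc bdr lqmif ulgoj wendr cohry ojvad mkp
Hunk 3: at line 5 remove [lqmif,ulgoj,wendr] add [cmb,wzhq,zptw] -> 11 lines: erv zexaw mwph kmpc bdr cmb wzhq zptw cohry ojvad mkp
Hunk 4: at line 5 remove [wzhq] add [kpiuc] -> 11 lines: erv zexaw mwph kmpc bdr cmb kpiuc zptw cohry ojvad mkp
Hunk 5: at line 1 remove [mwph,kmpc] add [qabe,vaag,seu] -> 12 lines: erv zexaw qabe vaag seu bdr cmb kpiuc zptw cohry ojvad mkp
Hunk 6: at line 3 remove [seu,bdr] add [ylkax] -> 11 lines: erv zexaw qabe vaag ylkax cmb kpiuc zptw cohry ojvad mkp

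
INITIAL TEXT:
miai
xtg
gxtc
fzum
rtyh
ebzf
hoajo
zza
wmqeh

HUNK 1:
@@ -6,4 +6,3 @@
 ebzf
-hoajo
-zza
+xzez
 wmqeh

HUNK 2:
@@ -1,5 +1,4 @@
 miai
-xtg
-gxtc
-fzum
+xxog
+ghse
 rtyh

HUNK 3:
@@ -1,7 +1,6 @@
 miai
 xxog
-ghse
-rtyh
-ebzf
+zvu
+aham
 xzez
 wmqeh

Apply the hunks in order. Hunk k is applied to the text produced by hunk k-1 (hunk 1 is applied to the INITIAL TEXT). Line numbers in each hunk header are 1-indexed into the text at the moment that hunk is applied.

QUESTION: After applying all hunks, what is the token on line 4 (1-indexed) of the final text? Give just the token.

Hunk 1: at line 6 remove [hoajo,zza] add [xzez] -> 8 lines: miai xtg gxtc fzum rtyh ebzf xzez wmqeh
Hunk 2: at line 1 remove [xtg,gxtc,fzum] add [xxog,ghse] -> 7 lines: miai xxog ghse rtyh ebzf xzez wmqeh
Hunk 3: at line 1 remove [ghse,rtyh,ebzf] add [zvu,aham] -> 6 lines: miai xxog zvu aham xzez wmqeh
Final line 4: aham

Answer: aham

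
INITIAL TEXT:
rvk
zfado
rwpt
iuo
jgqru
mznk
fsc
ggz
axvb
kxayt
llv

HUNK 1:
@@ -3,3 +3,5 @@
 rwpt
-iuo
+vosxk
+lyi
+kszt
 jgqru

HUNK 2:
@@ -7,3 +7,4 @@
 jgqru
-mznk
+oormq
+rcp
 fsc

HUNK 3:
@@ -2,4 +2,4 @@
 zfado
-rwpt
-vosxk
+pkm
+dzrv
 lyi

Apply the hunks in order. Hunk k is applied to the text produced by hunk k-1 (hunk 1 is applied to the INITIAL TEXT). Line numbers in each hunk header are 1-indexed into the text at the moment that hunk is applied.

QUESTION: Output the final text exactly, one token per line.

Hunk 1: at line 3 remove [iuo] add [vosxk,lyi,kszt] -> 13 lines: rvk zfado rwpt vosxk lyi kszt jgqru mznk fsc ggz axvb kxayt llv
Hunk 2: at line 7 remove [mznk] add [oormq,rcp] -> 14 lines: rvk zfado rwpt vosxk lyi kszt jgqru oormq rcp fsc ggz axvb kxayt llv
Hunk 3: at line 2 remove [rwpt,vosxk] add [pkm,dzrv] -> 14 lines: rvk zfado pkm dzrv lyi kszt jgqru oormq rcp fsc ggz axvb kxayt llv

Answer: rvk
zfado
pkm
dzrv
lyi
kszt
jgqru
oormq
rcp
fsc
ggz
axvb
kxayt
llv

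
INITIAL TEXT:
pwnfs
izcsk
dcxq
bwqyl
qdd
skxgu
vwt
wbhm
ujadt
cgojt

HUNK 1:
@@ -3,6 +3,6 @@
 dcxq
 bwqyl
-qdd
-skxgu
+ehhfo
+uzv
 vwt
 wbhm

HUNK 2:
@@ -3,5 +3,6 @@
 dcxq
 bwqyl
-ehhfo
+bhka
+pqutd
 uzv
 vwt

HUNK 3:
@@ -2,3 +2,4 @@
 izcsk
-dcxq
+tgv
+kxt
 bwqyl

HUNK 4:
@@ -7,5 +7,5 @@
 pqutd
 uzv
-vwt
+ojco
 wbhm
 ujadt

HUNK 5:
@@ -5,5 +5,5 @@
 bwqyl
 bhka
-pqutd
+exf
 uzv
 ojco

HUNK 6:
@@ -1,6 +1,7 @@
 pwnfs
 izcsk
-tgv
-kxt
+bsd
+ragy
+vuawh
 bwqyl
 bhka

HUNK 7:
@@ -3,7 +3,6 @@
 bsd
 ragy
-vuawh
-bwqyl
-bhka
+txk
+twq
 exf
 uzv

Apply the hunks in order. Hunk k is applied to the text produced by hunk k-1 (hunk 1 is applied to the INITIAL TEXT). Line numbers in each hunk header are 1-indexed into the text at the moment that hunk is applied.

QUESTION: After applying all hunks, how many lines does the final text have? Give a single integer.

Hunk 1: at line 3 remove [qdd,skxgu] add [ehhfo,uzv] -> 10 lines: pwnfs izcsk dcxq bwqyl ehhfo uzv vwt wbhm ujadt cgojt
Hunk 2: at line 3 remove [ehhfo] add [bhka,pqutd] -> 11 lines: pwnfs izcsk dcxq bwqyl bhka pqutd uzv vwt wbhm ujadt cgojt
Hunk 3: at line 2 remove [dcxq] add [tgv,kxt] -> 12 lines: pwnfs izcsk tgv kxt bwqyl bhka pqutd uzv vwt wbhm ujadt cgojt
Hunk 4: at line 7 remove [vwt] add [ojco] -> 12 lines: pwnfs izcsk tgv kxt bwqyl bhka pqutd uzv ojco wbhm ujadt cgojt
Hunk 5: at line 5 remove [pqutd] add [exf] -> 12 lines: pwnfs izcsk tgv kxt bwqyl bhka exf uzv ojco wbhm ujadt cgojt
Hunk 6: at line 1 remove [tgv,kxt] add [bsd,ragy,vuawh] -> 13 lines: pwnfs izcsk bsd ragy vuawh bwqyl bhka exf uzv ojco wbhm ujadt cgojt
Hunk 7: at line 3 remove [vuawh,bwqyl,bhka] add [txk,twq] -> 12 lines: pwnfs izcsk bsd ragy txk twq exf uzv ojco wbhm ujadt cgojt
Final line count: 12

Answer: 12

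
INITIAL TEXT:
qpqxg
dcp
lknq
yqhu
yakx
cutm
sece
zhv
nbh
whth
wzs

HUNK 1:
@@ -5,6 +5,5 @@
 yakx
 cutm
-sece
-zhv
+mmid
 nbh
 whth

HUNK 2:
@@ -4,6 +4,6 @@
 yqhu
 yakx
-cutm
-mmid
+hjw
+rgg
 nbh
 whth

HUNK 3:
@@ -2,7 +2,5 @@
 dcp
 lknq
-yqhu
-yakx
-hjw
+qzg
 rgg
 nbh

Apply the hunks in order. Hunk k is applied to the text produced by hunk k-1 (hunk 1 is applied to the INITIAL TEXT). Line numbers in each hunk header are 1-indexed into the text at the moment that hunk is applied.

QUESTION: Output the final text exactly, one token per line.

Hunk 1: at line 5 remove [sece,zhv] add [mmid] -> 10 lines: qpqxg dcp lknq yqhu yakx cutm mmid nbh whth wzs
Hunk 2: at line 4 remove [cutm,mmid] add [hjw,rgg] -> 10 lines: qpqxg dcp lknq yqhu yakx hjw rgg nbh whth wzs
Hunk 3: at line 2 remove [yqhu,yakx,hjw] add [qzg] -> 8 lines: qpqxg dcp lknq qzg rgg nbh whth wzs

Answer: qpqxg
dcp
lknq
qzg
rgg
nbh
whth
wzs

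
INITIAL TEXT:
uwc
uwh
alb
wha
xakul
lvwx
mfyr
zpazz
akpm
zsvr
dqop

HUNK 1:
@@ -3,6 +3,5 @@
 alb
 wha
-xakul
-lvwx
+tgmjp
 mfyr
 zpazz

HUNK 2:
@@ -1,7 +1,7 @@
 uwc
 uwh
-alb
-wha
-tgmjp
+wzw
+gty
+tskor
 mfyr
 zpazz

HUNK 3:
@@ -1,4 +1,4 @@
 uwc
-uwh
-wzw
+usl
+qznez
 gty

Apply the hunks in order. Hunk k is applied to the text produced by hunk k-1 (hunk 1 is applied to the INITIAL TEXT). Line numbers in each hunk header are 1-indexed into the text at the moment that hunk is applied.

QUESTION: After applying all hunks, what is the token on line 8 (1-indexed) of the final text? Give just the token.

Hunk 1: at line 3 remove [xakul,lvwx] add [tgmjp] -> 10 lines: uwc uwh alb wha tgmjp mfyr zpazz akpm zsvr dqop
Hunk 2: at line 1 remove [alb,wha,tgmjp] add [wzw,gty,tskor] -> 10 lines: uwc uwh wzw gty tskor mfyr zpazz akpm zsvr dqop
Hunk 3: at line 1 remove [uwh,wzw] add [usl,qznez] -> 10 lines: uwc usl qznez gty tskor mfyr zpazz akpm zsvr dqop
Final line 8: akpm

Answer: akpm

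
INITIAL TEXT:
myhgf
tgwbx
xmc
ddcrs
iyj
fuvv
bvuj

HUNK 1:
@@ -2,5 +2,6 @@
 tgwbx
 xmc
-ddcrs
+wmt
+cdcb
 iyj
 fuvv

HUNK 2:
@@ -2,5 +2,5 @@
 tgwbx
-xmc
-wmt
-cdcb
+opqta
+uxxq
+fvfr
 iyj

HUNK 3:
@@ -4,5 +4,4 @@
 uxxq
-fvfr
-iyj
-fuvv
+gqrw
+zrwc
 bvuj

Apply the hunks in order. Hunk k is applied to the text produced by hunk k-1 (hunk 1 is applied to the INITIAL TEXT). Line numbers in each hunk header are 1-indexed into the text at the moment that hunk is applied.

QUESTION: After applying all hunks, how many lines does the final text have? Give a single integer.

Hunk 1: at line 2 remove [ddcrs] add [wmt,cdcb] -> 8 lines: myhgf tgwbx xmc wmt cdcb iyj fuvv bvuj
Hunk 2: at line 2 remove [xmc,wmt,cdcb] add [opqta,uxxq,fvfr] -> 8 lines: myhgf tgwbx opqta uxxq fvfr iyj fuvv bvuj
Hunk 3: at line 4 remove [fvfr,iyj,fuvv] add [gqrw,zrwc] -> 7 lines: myhgf tgwbx opqta uxxq gqrw zrwc bvuj
Final line count: 7

Answer: 7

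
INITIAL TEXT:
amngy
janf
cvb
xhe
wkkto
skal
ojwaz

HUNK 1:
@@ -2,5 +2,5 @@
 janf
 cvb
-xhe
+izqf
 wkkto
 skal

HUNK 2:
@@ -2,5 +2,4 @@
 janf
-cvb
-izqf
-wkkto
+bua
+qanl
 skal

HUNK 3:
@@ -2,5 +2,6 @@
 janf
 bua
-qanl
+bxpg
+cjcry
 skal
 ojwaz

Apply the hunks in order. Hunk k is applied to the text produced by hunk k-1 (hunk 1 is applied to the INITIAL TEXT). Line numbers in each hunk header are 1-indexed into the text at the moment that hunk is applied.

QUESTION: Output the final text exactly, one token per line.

Answer: amngy
janf
bua
bxpg
cjcry
skal
ojwaz

Derivation:
Hunk 1: at line 2 remove [xhe] add [izqf] -> 7 lines: amngy janf cvb izqf wkkto skal ojwaz
Hunk 2: at line 2 remove [cvb,izqf,wkkto] add [bua,qanl] -> 6 lines: amngy janf bua qanl skal ojwaz
Hunk 3: at line 2 remove [qanl] add [bxpg,cjcry] -> 7 lines: amngy janf bua bxpg cjcry skal ojwaz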